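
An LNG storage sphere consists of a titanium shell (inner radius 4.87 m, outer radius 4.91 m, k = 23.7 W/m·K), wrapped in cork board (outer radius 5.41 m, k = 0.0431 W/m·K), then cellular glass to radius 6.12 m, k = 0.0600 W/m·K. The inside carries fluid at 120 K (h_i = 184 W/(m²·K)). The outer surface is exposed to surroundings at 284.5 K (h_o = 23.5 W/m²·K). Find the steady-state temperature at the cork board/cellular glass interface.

Series thermal resistances, inner to outer:
  R_conv,in = 1/(4πr²h) = 1/(4π·4.87²·184) = 1.824×10^-5 K/W
  R_titanium = (1/4.87 − 1/4.91)/(4πk) = 0.001673/(4π·23.7) = 5.617×10^-6 K/W
  R_cork board = (1/4.91 − 1/5.41)/(4πk) = 0.01882/(4π·0.0431) = 0.03475 K/W
  R_cellular glass = (1/5.41 − 1/6.12)/(4πk) = 0.02144/(4π·0.0600) = 0.02844 K/W
  R_conv,out = 1/(4πr²h) = 1/(4π·6.12²·23.5) = 9.041×10^-5 K/W
ΣR = 1.824×10^-5 + 5.617×10^-6 + 0.03475 + 0.02844 + 9.041×10^-5 = 0.06330 K/W
Q = ΔT/ΣR = (120 K − 284.5 K)/0.06330 = -2599 W
From the inner boundary to the cork board/cellular glass interface, ΣR_partial = 0.03477 K/W.
T_interface = T_in − Q·ΣR_partial = 120 K − (-2599)(0.03477) = 210.4 K

T = 210.4 K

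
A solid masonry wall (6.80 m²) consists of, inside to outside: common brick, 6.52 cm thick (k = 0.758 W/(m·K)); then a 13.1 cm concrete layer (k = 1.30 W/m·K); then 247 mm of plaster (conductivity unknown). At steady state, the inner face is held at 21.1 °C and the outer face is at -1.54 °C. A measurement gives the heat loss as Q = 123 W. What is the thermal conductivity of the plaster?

k = 0.232 W/m·K

ΣR = ΔT/Q = |21.1 − -1.54|/123 = 0.1841 K/W
Known resistances:
  R_common brick = L/(kA) = 0.0652/(0.758·6.80) = 0.01265 K/W
  R_concrete = L/(kA) = 0.131/(1.30·6.80) = 0.01482 K/W
R_plaster = ΣR − ΣR_known = 0.1841 − 0.02747 = 0.1566 K/W
L/(kA) = 0.1566 ⇒ k = 0.247/(0.1566·6.80) = 0.232 W/m·K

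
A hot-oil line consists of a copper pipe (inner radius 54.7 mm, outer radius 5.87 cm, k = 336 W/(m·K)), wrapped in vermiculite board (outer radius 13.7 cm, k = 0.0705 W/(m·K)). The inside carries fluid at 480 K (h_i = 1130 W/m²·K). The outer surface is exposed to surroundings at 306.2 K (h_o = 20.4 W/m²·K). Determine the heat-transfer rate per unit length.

Resistance network (inner→outer):
  R'_conv,in = 1/(2πr h) = 1/(2π·0.0547·1130) = 0.002575 m·K/W
  R'_copper = ln(0.0587/0.0547)/(2πk) = 0.07058/(2π·336) = 3.343×10^-5 m·K/W
  R'_vermiculite board = ln(0.137/0.0587)/(2πk) = 0.8475/(2π·0.0705) = 1.913 m·K/W
  R'_conv,out = 1/(2πr h) = 1/(2π·0.137·20.4) = 0.05695 m·K/W
ΣR = 0.002575 + 3.343×10^-5 + 1.913 + 0.05695 = 1.973 m·K/W
Q' = ΔT/ΣR = (480 K − 306.2 K)/1.973 = 88.1 W/m

Q' = 88.1 W/m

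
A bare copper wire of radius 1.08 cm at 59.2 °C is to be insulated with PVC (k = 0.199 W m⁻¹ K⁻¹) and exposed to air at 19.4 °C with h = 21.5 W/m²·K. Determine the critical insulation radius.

For a cylinder, r_cr = k_ins/h = 0.199/21.5 = 0.00926 m = 0.926 cm

r_cr = 0.926 cm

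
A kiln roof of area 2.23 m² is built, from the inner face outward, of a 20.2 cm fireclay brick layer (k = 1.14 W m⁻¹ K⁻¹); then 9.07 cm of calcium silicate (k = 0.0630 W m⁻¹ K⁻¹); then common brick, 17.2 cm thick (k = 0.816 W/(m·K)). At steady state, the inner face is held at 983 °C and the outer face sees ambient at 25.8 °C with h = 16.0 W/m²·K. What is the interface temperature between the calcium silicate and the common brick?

Treat each layer as a resistance in series:
  R_fireclay brick = L/(kA) = 0.202/(1.14·2.23) = 0.07946 K/W
  R_calcium silicate = L/(kA) = 0.0907/(0.0630·2.23) = 0.6456 K/W
  R_common brick = L/(kA) = 0.172/(0.816·2.23) = 0.09452 K/W
  R_conv,out = 1/(hA) = 1/(16.0·2.23) = 0.02803 K/W
ΣR = 0.07946 + 0.6456 + 0.09452 + 0.02803 = 0.8476 K/W
Q = ΔT/ΣR = (983 °C − 25.8 °C)/0.8476 = 1129 W
From the inner boundary to the calcium silicate/common brick interface, ΣR_partial = 0.7251 K/W.
T_interface = T_in − Q·ΣR_partial = 983 °C − (1129)(0.7251) = 164 °C

T = 164 °C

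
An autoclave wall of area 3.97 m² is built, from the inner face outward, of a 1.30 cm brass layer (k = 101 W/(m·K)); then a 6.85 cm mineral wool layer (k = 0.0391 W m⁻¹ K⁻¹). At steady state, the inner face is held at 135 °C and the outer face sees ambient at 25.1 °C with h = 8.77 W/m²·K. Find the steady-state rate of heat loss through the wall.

Q = 234 W

Resistance network (inner→outer):
  R_brass = L/(kA) = 0.0130/(101·3.97) = 3.242×10^-5 K/W
  R_mineral wool = L/(kA) = 0.0685/(0.0391·3.97) = 0.4413 K/W
  R_conv,out = 1/(hA) = 1/(8.77·3.97) = 0.02872 K/W
ΣR = 3.242×10^-5 + 0.4413 + 0.02872 = 0.4701 K/W
Q = ΔT/ΣR = (135 °C − 25.1 °C)/0.4701 = 234 W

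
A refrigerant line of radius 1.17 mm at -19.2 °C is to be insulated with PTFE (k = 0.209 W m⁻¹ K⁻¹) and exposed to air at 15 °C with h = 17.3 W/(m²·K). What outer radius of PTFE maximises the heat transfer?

r_cr = 1.21 cm

For a cylinder, r_cr = k_ins/h = 0.209/17.3 = 0.0121 m = 1.21 cm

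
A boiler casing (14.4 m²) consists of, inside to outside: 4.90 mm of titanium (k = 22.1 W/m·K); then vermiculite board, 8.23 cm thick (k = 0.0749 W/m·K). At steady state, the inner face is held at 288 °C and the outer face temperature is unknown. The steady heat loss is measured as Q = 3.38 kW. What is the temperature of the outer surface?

T_out = 30.0 °C

Series resistances:
  R_titanium = L/(kA) = 0.00490/(22.1·14.4) = 1.540×10^-5 K/W
  R_vermiculite board = L/(kA) = 0.0823/(0.0749·14.4) = 0.07631 K/W
ΣR = 0.07632 K/W
ΔT = Q·ΣR = 3380 × 0.07632 = 258.0 K
Heat flows outward, so T_out = T_in − ΔT = 288 − 258.0 = 30.0 °C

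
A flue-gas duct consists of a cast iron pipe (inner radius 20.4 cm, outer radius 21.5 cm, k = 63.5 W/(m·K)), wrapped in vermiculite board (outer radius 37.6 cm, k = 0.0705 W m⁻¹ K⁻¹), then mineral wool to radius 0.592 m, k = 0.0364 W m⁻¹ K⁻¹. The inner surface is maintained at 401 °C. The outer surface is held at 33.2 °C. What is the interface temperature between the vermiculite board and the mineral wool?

T = 258 °C

Treat each layer as a resistance in series:
  R'_cast iron = ln(0.215/0.204)/(2πk) = 0.05252/(2π·63.5) = 1.316×10^-4 m·K/W
  R'_vermiculite board = ln(0.376/0.215)/(2πk) = 0.5590/(2π·0.0705) = 1.262 m·K/W
  R'_mineral wool = ln(0.592/0.376)/(2πk) = 0.4539/(2π·0.0364) = 1.985 m·K/W
ΣR = 1.316×10^-4 + 1.262 + 1.985 = 3.247 m·K/W
Q' = ΔT/ΣR = (401 °C − 33.2 °C)/3.247 = 113.3 W/m
From the inner boundary to the vermiculite board/mineral wool interface, ΣR_partial = 1.262 m·K/W.
T_interface = T_in − Q'·ΣR_partial = 401 °C − (113.3)(1.262) = 258 °C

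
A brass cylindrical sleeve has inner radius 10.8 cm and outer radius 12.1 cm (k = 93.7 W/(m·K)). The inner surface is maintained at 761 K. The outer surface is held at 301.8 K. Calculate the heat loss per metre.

Q' = 2πk·ΔT/ln(r₂/r₁) = 2π × 93.7 × 459.2 / ln(0.121/0.108) = 2.38×10^6 W/m

Q' = 2380 kW/m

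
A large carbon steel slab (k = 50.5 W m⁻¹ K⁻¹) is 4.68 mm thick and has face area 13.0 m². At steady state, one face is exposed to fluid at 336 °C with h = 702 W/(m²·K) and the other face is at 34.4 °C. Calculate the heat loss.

Series thermal resistances, inner to outer:
  R_conv,in = 1/(hA) = 1/(702·13.0) = 1.096×10^-4 K/W
  R_carbon steel = L/(kA) = 0.00468/(50.5·13.0) = 7.129×10^-6 K/W
ΣR = 1.096×10^-4 + 7.129×10^-6 = 1.167×10^-4 K/W
Q = ΔT/ΣR = (336 °C − 34.4 °C)/1.167×10^-4 = 2.58×10^6 W

Q = 2580 kW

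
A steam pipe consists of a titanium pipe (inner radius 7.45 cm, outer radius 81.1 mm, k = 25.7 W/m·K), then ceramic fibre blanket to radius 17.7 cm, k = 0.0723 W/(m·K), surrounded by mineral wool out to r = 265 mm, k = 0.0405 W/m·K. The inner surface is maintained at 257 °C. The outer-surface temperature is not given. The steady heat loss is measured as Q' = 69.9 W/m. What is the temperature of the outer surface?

T_out = 26.0 °C

Sum the resistances:
  R'_titanium = ln(0.0811/0.0745)/(2πk) = 0.08488/(2π·25.7) = 5.257×10^-4 m·K/W
  R'_ceramic fibre blanket = ln(0.177/0.0811)/(2πk) = 0.7805/(2π·0.0723) = 1.718 m·K/W
  R'_mineral wool = ln(0.265/0.177)/(2πk) = 0.4036/(2π·0.0405) = 1.586 m·K/W
ΣR = 3.305 m·K/W
ΔT = Q'·ΣR = 69.9 × 3.305 = 231.0 K
Heat flows outward, so T_out = T_in − ΔT = 257 − 231.0 = 26.0 °C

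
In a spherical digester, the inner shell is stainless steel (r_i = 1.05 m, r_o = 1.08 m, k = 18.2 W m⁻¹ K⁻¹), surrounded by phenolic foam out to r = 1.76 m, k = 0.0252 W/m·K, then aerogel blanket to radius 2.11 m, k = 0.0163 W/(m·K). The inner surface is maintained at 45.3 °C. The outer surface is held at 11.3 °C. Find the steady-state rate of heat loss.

Series thermal resistances, inner to outer:
  R_stainless steel = (1/1.05 − 1/1.08)/(4πk) = 0.02646/(4π·18.2) = 1.157×10^-4 K/W
  R_phenolic foam = (1/1.08 − 1/1.76)/(4πk) = 0.3577/(4π·0.0252) = 1.130 K/W
  R_aerogel blanket = (1/1.76 − 1/2.11)/(4πk) = 0.09425/(4π·0.0163) = 0.4601 K/W
ΣR = 1.157×10^-4 + 1.130 + 0.4601 = 1.590 K/W
Q = ΔT/ΣR = (45.3 °C − 11.3 °C)/1.590 = 21.4 W

Q = 21.4 W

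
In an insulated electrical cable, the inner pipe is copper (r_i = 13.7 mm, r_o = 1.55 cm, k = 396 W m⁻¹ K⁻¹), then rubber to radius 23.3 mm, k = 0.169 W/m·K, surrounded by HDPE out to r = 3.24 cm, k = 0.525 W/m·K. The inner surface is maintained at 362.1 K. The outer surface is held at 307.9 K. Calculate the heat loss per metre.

Series thermal resistances, inner to outer:
  R'_copper = ln(0.0155/0.0137)/(2πk) = 0.1234/(2π·396) = 4.961×10^-5 m·K/W
  R'_rubber = ln(0.0233/0.0155)/(2πk) = 0.4076/(2π·0.169) = 0.3839 m·K/W
  R'_HDPE = ln(0.0324/0.0233)/(2πk) = 0.3297/(2π·0.525) = 0.09995 m·K/W
ΣR = 4.961×10^-5 + 0.3839 + 0.09995 = 0.4839 m·K/W
Q' = ΔT/ΣR = (362.1 K − 307.9 K)/0.4839 = 112 W/m

Q' = 112 W/m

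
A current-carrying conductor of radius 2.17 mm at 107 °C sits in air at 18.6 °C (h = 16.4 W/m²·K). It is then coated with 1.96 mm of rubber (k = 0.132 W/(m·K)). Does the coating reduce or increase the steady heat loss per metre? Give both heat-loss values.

Critical radius for a cylinder: r_cr = k/h = 0.00805 m = 0.805 cm.
Outer radius after coating: r₂ = 0.00217 + 0.00196 = 0.00413 m.
Since r₁ < r_cr and r₂ ≤ r_cr, the coating moves toward the maximum at r_cr — heat loss rises.
Bare: R = 1/(2πr₁h) = 4.472 m·K/W; Q = 88.4/4.472 = 19.8 W/m.
Coated: R = R_cond + R_conv = 3.126 m·K/W; Q = 88.4/3.126 = 28.3 W/m.

increases: 19.8 → 28.3 W/m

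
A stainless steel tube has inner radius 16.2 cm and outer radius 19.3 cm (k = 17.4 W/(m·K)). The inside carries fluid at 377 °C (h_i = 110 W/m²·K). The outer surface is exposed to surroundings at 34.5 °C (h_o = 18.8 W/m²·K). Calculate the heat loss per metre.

Resistance network (inner→outer):
  R'_conv,in = 1/(2πr h) = 1/(2π·0.162·110) = 0.008931 m·K/W
  R'_stainless steel = ln(0.193/0.162)/(2πk) = 0.1751/(2π·17.4) = 0.001602 m·K/W
  R'_conv,out = 1/(2πr h) = 1/(2π·0.193·18.8) = 0.04386 m·K/W
ΣR = 0.008931 + 0.001602 + 0.04386 = 0.05439 m·K/W
Q' = ΔT/ΣR = (377 °C − 34.5 °C)/0.05439 = 6300 W/m

Q' = 6.30 kW/m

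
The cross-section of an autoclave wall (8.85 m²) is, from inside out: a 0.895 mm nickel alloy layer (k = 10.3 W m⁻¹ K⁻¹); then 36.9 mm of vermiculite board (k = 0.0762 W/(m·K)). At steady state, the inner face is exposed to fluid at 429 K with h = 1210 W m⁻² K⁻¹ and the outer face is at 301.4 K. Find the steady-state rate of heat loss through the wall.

Q = 2.33 kW

Treat each layer as a resistance in series:
  R_conv,in = 1/(hA) = 1/(1210·8.85) = 9.338×10^-5 K/W
  R_nickel alloy = L/(kA) = 8.95×10^-4/(10.3·8.85) = 9.818×10^-6 K/W
  R_vermiculite board = L/(kA) = 0.0369/(0.0762·8.85) = 0.05472 K/W
ΣR = 9.338×10^-5 + 9.818×10^-6 + 0.05472 = 0.05482 K/W
Q = ΔT/ΣR = (429 K − 301.4 K)/0.05482 = 2330 W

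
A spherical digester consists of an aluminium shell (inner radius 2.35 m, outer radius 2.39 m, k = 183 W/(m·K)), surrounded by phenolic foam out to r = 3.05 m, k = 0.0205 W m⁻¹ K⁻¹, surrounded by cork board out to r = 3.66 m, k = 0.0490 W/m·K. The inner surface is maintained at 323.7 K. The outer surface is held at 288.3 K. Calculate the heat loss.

Treat each layer as a resistance in series:
  R_aluminium = (1/2.35 − 1/2.39)/(4πk) = 0.007122/(4π·183) = 3.097×10^-6 K/W
  R_phenolic foam = (1/2.39 − 1/3.05)/(4πk) = 0.09054/(4π·0.0205) = 0.3515 K/W
  R_cork board = (1/3.05 − 1/3.66)/(4πk) = 0.05464/(4π·0.0490) = 0.08874 K/W
ΣR = 3.097×10^-6 + 0.3515 + 0.08874 = 0.4402 K/W
Q = ΔT/ΣR = (323.7 K − 288.3 K)/0.4402 = 80.4 W

Q = 80.4 W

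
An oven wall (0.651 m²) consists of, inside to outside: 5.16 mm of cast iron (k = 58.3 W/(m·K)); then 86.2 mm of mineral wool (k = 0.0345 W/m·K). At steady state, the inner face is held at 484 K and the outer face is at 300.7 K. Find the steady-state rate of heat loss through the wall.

Treat each layer as a resistance in series:
  R_cast iron = L/(kA) = 0.00516/(58.3·0.651) = 1.360×10^-4 K/W
  R_mineral wool = L/(kA) = 0.0862/(0.0345·0.651) = 3.838 K/W
ΣR = 1.360×10^-4 + 3.838 = 3.838 K/W
Q = ΔT/ΣR = (484 K − 300.7 K)/3.838 = 47.8 W

Q = 47.8 W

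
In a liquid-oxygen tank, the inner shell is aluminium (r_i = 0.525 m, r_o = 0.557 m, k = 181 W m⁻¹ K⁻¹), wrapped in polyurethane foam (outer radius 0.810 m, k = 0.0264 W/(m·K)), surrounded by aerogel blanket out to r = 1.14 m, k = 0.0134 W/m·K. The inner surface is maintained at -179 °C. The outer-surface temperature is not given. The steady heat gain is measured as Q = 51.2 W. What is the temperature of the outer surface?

T_out = 16.2 °C

Sum the resistances:
  R_aluminium = (1/0.525 − 1/0.557)/(4πk) = 0.1094/(4π·181) = 4.811×10^-5 K/W
  R_polyurethane foam = (1/0.557 − 1/0.810)/(4πk) = 0.5608/(4π·0.0264) = 1.690 K/W
  R_aerogel blanket = (1/0.810 − 1/1.14)/(4πk) = 0.3574/(4π·0.0134) = 2.122 K/W
ΣR = 3.813 K/W
ΔT = Q·ΣR = 51.2 × 3.813 = 195.2 K
Heat flows inward, so T_out = T_in + ΔT = -179 + 195.2 = 16.2 °C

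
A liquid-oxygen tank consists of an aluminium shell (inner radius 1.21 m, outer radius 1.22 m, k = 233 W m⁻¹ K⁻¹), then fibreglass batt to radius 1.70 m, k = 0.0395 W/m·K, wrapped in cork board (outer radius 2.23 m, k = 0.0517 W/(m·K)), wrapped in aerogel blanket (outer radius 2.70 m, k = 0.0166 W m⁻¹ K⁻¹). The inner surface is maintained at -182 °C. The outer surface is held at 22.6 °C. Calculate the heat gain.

Resistance network (inner→outer):
  R_aluminium = (1/1.21 − 1/1.22)/(4πk) = 0.006774/(4π·233) = 2.314×10^-6 K/W
  R_fibreglass batt = (1/1.22 − 1/1.70)/(4πk) = 0.2314/(4π·0.0395) = 0.4663 K/W
  R_cork board = (1/1.70 − 1/2.23)/(4πk) = 0.1398/(4π·0.0517) = 0.2152 K/W
  R_aerogel blanket = (1/2.23 − 1/2.70)/(4πk) = 0.07806/(4π·0.0166) = 0.3742 K/W
ΣR = 2.314×10^-6 + 0.4663 + 0.2152 + 0.3742 = 1.056 K/W
Q = ΔT/ΣR = (-182 °C − 22.6 °C)/1.056 = -194 W
(Negative Q ⇒ heat flows inward; heat gain = 194 W.)

Q = 194 W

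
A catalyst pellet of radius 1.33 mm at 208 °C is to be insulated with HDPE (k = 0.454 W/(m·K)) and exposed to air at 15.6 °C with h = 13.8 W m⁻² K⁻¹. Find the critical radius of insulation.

For a sphere, r_cr = 2k_ins/h = 2·0.454/13.8 = 0.0658 m = 6.58 cm

r_cr = 6.58 cm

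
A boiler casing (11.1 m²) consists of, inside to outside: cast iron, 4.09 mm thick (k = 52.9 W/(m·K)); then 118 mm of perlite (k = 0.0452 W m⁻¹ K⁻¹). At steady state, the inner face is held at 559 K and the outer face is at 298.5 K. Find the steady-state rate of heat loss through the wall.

Q = 1110 W

Series thermal resistances, inner to outer:
  R_cast iron = L/(kA) = 0.00409/(52.9·11.1) = 6.965×10^-6 K/W
  R_perlite = L/(kA) = 0.118/(0.0452·11.1) = 0.2352 K/W
ΣR = 6.965×10^-6 + 0.2352 = 0.2352 K/W
Q = ΔT/ΣR = (559 K − 298.5 K)/0.2352 = 1110 W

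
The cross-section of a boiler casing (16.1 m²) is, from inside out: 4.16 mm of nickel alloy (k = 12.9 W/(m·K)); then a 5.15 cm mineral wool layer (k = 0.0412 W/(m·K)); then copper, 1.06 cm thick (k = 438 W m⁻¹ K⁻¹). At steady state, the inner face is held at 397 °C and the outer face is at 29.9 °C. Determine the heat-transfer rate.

Treat each layer as a resistance in series:
  R_nickel alloy = L/(kA) = 0.00416/(12.9·16.1) = 2.003×10^-5 K/W
  R_mineral wool = L/(kA) = 0.0515/(0.0412·16.1) = 0.07764 K/W
  R_copper = L/(kA) = 0.0106/(438·16.1) = 1.503×10^-6 K/W
ΣR = 2.003×10^-5 + 0.07764 + 1.503×10^-6 = 0.07766 K/W
Q = ΔT/ΣR = (397 °C − 29.9 °C)/0.07766 = 4730 W

Q = 4.73 kW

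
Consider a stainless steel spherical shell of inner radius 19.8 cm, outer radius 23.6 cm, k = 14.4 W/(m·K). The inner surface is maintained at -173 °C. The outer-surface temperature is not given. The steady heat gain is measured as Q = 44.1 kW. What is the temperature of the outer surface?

Series resistances:
  R_stainless steel = (1/0.198 − 1/0.236)/(4πk) = 0.8132/(4π·14.4) = 0.004494 K/W
ΣR = 0.004494 K/W
ΔT = Q·ΣR = 44100 × 0.004494 = 198.2 K
Heat flows inward, so T_out = T_in + ΔT = -173 + 198.2 = 25.2 °C

T_out = 25.2 °C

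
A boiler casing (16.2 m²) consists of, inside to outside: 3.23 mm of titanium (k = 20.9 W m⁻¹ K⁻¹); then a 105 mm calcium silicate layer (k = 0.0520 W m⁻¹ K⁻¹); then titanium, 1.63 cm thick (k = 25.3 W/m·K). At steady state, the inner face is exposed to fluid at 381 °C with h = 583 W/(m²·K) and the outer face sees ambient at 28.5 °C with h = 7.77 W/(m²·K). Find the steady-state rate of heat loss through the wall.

Series thermal resistances, inner to outer:
  R_conv,in = 1/(hA) = 1/(583·16.2) = 1.059×10^-4 K/W
  R_titanium = L/(kA) = 0.00323/(20.9·16.2) = 9.540×10^-6 K/W
  R_calcium silicate = L/(kA) = 0.105/(0.0520·16.2) = 0.1246 K/W
  R_titanium = L/(kA) = 0.0163/(25.3·16.2) = 3.977×10^-5 K/W
  R_conv,out = 1/(hA) = 1/(7.77·16.2) = 0.007944 K/W
ΣR = 1.059×10^-4 + 9.540×10^-6 + 0.1246 + 3.977×10^-5 + 0.007944 = 0.1327 K/W
Q = ΔT/ΣR = (381 °C − 28.5 °C)/0.1327 = 2660 W

Q = 2.66 kW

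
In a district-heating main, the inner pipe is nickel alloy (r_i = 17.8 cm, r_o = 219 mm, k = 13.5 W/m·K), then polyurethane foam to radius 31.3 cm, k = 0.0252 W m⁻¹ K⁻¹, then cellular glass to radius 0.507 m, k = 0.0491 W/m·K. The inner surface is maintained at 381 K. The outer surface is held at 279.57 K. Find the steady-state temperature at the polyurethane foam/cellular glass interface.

T = 321.1 K

Resistance network (inner→outer):
  R'_nickel alloy = ln(0.219/0.178)/(2πk) = 0.2073/(2π·13.5) = 0.002444 m·K/W
  R'_polyurethane foam = ln(0.313/0.219)/(2πk) = 0.3571/(2π·0.0252) = 2.256 m·K/W
  R'_cellular glass = ln(0.507/0.313)/(2πk) = 0.4823/(2π·0.0491) = 1.563 m·K/W
ΣR = 0.002444 + 2.256 + 1.563 = 3.821 m·K/W
Q' = ΔT/ΣR = (381 K − 279.57 K)/3.821 = 26.55 W/m
From the inner boundary to the polyurethane foam/cellular glass interface, ΣR_partial = 2.258 m·K/W.
T_interface = T_in − Q'·ΣR_partial = 381 K − (26.55)(2.258) = 321.1 K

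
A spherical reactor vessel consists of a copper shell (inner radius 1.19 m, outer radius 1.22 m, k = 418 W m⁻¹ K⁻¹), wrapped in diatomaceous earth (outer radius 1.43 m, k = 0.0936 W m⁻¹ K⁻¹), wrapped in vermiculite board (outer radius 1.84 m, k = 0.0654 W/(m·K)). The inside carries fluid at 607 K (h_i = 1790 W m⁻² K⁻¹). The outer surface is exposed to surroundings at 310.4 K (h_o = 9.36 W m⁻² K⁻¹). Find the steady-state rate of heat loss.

Series thermal resistances, inner to outer:
  R_conv,in = 1/(4πr²h) = 1/(4π·1.19²·1790) = 3.139×10^-5 K/W
  R_copper = (1/1.19 − 1/1.22)/(4πk) = 0.02066/(4π·418) = 3.934×10^-6 K/W
  R_diatomaceous earth = (1/1.22 − 1/1.43)/(4πk) = 0.1204/(4π·0.0936) = 0.1023 K/W
  R_vermiculite board = (1/1.43 − 1/1.84)/(4πk) = 0.1558/(4π·0.0654) = 0.1896 K/W
  R_conv,out = 1/(4πr²h) = 1/(4π·1.84²·9.36) = 0.002511 K/W
ΣR = 3.139×10^-5 + 3.934×10^-6 + 0.1023 + 0.1896 + 0.002511 = 0.2944 K/W
Q = ΔT/ΣR = (607 K − 310.4 K)/0.2944 = 1010 W

Q = 1010 W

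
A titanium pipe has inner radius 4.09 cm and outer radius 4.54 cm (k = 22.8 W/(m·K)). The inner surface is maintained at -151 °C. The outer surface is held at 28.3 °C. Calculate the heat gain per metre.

Q' = 246 kW/m

Q' = 2πk·ΔT/ln(r₂/r₁) = 2π × 22.8 × 179.3 / ln(0.0454/0.0409) = 2.46×10^5 W/m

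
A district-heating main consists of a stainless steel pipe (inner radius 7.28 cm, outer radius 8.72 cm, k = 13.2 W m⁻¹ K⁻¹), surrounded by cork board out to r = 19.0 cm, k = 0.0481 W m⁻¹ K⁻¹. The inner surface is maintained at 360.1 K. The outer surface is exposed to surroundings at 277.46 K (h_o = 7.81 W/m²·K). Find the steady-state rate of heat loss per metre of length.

Resistance network (inner→outer):
  R'_stainless steel = ln(0.0872/0.0728)/(2πk) = 0.1805/(2π·13.2) = 0.002176 m·K/W
  R'_cork board = ln(0.190/0.0872)/(2πk) = 0.7788/(2π·0.0481) = 2.577 m·K/W
  R'_conv,out = 1/(2πr h) = 1/(2π·0.190·7.81) = 0.1073 m·K/W
ΣR = 0.002176 + 2.577 + 0.1073 = 2.686 m·K/W
Q' = ΔT/ΣR = (360.1 K − 277.46 K)/2.686 = 30.8 W/m

Q' = 30.8 W/m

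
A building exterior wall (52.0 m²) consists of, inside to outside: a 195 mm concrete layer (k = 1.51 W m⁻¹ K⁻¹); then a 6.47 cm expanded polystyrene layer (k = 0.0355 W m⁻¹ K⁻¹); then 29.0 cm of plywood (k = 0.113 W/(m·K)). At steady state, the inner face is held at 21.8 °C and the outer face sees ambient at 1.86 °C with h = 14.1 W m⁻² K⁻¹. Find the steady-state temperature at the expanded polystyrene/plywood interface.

Treat each layer as a resistance in series:
  R_concrete = L/(kA) = 0.195/(1.51·52.0) = 0.002483 K/W
  R_expanded polystyrene = L/(kA) = 0.0647/(0.0355·52.0) = 0.03505 K/W
  R_plywood = L/(kA) = 0.290/(0.113·52.0) = 0.04935 K/W
  R_conv,out = 1/(hA) = 1/(14.1·52.0) = 0.001364 K/W
ΣR = 0.002483 + 0.03505 + 0.04935 + 0.001364 = 0.08825 K/W
Q = ΔT/ΣR = (21.8 °C − 1.86 °C)/0.08825 = 225.9 W
From the inner boundary to the expanded polystyrene/plywood interface, ΣR_partial = 0.03753 K/W.
T_interface = T_in − Q·ΣR_partial = 21.8 °C − (225.9)(0.03753) = 13.3 °C

T = 13.3 °C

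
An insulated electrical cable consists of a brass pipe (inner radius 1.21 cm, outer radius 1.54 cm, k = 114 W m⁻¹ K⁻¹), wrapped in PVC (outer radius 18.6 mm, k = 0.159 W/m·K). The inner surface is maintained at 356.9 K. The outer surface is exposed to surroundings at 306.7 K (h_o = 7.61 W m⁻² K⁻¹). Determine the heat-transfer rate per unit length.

Q' = 38.2 W/m

Treat each layer as a resistance in series:
  R'_brass = ln(0.0154/0.0121)/(2πk) = 0.2412/(2π·114) = 3.367×10^-4 m·K/W
  R'_PVC = ln(0.0186/0.0154)/(2πk) = 0.1888/(2π·0.159) = 0.1890 m·K/W
  R'_conv,out = 1/(2πr h) = 1/(2π·0.0186·7.61) = 1.124 m·K/W
ΣR = 3.367×10^-4 + 0.1890 + 1.124 = 1.313 m·K/W
Q' = ΔT/ΣR = (356.9 K − 306.7 K)/1.313 = 38.2 W/m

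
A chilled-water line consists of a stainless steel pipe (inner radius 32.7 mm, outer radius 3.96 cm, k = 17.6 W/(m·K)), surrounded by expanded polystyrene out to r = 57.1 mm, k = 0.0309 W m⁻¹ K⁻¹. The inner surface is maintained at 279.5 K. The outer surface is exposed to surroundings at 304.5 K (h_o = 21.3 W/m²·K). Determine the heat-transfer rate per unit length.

Q' = 12.4 W/m

Resistance network (inner→outer):
  R'_stainless steel = ln(0.0396/0.0327)/(2πk) = 0.1915/(2π·17.6) = 0.001731 m·K/W
  R'_expanded polystyrene = ln(0.0571/0.0396)/(2πk) = 0.3660/(2π·0.0309) = 1.885 m·K/W
  R'_conv,out = 1/(2πr h) = 1/(2π·0.0571·21.3) = 0.1309 m·K/W
ΣR = 0.001731 + 1.885 + 0.1309 = 2.018 m·K/W
Q' = ΔT/ΣR = (279.5 K − 304.5 K)/2.018 = -12.4 W/m
(Negative Q' ⇒ heat flows inward; heat gain = 12.4 W/m.)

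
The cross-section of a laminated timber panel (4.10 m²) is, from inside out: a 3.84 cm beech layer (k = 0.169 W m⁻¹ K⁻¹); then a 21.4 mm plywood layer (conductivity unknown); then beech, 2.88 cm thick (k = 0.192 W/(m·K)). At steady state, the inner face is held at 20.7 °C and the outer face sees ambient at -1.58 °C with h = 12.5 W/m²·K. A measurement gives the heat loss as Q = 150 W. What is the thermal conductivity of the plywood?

k = 0.141 W/m·K

ΣR = ΔT/Q = |20.7 − -1.58|/150 = 0.1485 K/W
Known resistances:
  R_beech = L/(kA) = 0.0384/(0.169·4.10) = 0.05542 K/W
  R_beech = L/(kA) = 0.0288/(0.192·4.10) = 0.03659 K/W
  R_conv,out = 1/(hA) = 1/(12.5·4.10) = 0.01951 K/W
R_plywood = ΣR − ΣR_known = 0.1485 − 0.1115 = 0.03700 K/W
L/(kA) = 0.03700 ⇒ k = 0.0214/(0.03700·4.10) = 0.141 W/m·K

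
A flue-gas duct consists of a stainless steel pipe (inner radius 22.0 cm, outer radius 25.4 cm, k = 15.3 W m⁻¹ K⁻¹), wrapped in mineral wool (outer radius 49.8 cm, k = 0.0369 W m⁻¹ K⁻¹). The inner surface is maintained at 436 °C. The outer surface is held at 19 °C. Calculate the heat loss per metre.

Q' = 144 W/m

Treat each layer as a resistance in series:
  R'_stainless steel = ln(0.254/0.220)/(2πk) = 0.1437/(2π·15.3) = 0.001495 m·K/W
  R'_mineral wool = ln(0.498/0.254)/(2πk) = 0.6733/(2π·0.0369) = 2.904 m·K/W
ΣR = 0.001495 + 2.904 = 2.905 m·K/W
Q' = ΔT/ΣR = (436 °C − 19 °C)/2.905 = 144 W/m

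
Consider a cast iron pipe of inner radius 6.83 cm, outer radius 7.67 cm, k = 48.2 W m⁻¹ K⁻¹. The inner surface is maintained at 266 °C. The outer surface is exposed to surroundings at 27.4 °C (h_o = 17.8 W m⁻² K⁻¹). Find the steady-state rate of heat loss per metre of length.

Resistance network (inner→outer):
  R'_cast iron = ln(0.0767/0.0683)/(2πk) = 0.1160/(2π·48.2) = 3.830×10^-4 m·K/W
  R'_conv,out = 1/(2πr h) = 1/(2π·0.0767·17.8) = 0.1166 m·K/W
ΣR = 3.830×10^-4 + 0.1166 = 0.1170 m·K/W
Q' = ΔT/ΣR = (266 °C − 27.4 °C)/0.1170 = 2040 W/m

Q' = 2.04 kW/m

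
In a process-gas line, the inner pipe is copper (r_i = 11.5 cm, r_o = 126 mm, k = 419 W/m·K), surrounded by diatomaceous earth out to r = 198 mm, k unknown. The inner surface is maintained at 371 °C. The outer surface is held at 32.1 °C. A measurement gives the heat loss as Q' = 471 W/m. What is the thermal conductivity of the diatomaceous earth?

k = 0.100 W/m·K

ΣR = ΔT/Q' = |371 − 32.1|/471 = 0.7195 m·K/W
Known resistances:
  R'_copper = ln(0.126/0.115)/(2πk) = 0.09135/(2π·419) = 3.470×10^-5 m·K/W
R_diatomaceous earth = ΣR − ΣR_known = 0.7195 − 3.470×10^-5 = 0.7195 m·K/W
ln(r₂/r₁)/(2πk) = 0.7195 ⇒ k = 0.4520/(2π·0.7195) = 0.100 W/m·K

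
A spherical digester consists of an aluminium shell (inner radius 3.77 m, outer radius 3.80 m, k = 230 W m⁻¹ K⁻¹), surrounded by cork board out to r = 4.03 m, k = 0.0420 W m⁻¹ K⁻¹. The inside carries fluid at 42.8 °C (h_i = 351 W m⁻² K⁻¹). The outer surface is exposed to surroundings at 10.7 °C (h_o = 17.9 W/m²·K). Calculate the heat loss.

Resistance network (inner→outer):
  R_conv,in = 1/(4πr²h) = 1/(4π·3.77²·351) = 1.595×10^-5 K/W
  R_aluminium = (1/3.77 − 1/3.80)/(4πk) = 0.002094/(4π·230) = 7.245×10^-7 K/W
  R_cork board = (1/3.80 − 1/4.03)/(4πk) = 0.01502/(4π·0.0420) = 0.02846 K/W
  R_conv,out = 1/(4πr²h) = 1/(4π·4.03²·17.9) = 2.737×10^-4 K/W
ΣR = 1.595×10^-5 + 7.245×10^-7 + 0.02846 + 2.737×10^-4 = 0.02875 K/W
Q = ΔT/ΣR = (42.8 °C − 10.7 °C)/0.02875 = 1120 W

Q = 1120 W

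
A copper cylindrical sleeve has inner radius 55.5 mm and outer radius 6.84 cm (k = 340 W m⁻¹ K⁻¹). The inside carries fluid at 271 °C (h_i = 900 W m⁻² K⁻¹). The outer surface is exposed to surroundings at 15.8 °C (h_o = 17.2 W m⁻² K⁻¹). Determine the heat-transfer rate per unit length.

Q' = 1840 W/m

Resistance network (inner→outer):
  R'_conv,in = 1/(2πr h) = 1/(2π·0.0555·900) = 0.003186 m·K/W
  R'_copper = ln(0.0684/0.0555)/(2πk) = 0.2090/(2π·340) = 9.783×10^-5 m·K/W
  R'_conv,out = 1/(2πr h) = 1/(2π·0.0684·17.2) = 0.1353 m·K/W
ΣR = 0.003186 + 9.783×10^-5 + 0.1353 = 0.1386 m·K/W
Q' = ΔT/ΣR = (271 °C − 15.8 °C)/0.1386 = 1840 W/m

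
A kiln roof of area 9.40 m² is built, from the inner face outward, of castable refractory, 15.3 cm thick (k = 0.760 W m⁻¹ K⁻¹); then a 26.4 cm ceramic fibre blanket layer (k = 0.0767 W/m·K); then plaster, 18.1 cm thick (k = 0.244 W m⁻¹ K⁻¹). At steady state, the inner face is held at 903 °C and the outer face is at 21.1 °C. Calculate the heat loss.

Series thermal resistances, inner to outer:
  R_castable refractory = L/(kA) = 0.153/(0.760·9.40) = 0.02142 K/W
  R_ceramic fibre blanket = L/(kA) = 0.264/(0.0767·9.40) = 0.3662 K/W
  R_plaster = L/(kA) = 0.181/(0.244·9.40) = 0.07892 K/W
ΣR = 0.02142 + 0.3662 + 0.07892 = 0.4665 K/W
Q = ΔT/ΣR = (903 °C − 21.1 °C)/0.4665 = 1890 W

Q = 1890 W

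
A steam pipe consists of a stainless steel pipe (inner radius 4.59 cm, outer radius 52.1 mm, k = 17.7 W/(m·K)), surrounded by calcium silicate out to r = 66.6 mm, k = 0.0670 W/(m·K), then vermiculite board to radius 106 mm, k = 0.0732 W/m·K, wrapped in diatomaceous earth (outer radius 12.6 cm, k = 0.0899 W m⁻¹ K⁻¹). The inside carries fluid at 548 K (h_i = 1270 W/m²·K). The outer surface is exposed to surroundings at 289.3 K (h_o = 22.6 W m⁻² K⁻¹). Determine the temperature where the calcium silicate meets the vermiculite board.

T = 470 K

Series thermal resistances, inner to outer:
  R'_conv,in = 1/(2πr h) = 1/(2π·0.0459·1270) = 0.002730 m·K/W
  R'_stainless steel = ln(0.0521/0.0459)/(2πk) = 0.1267/(2π·17.7) = 0.001139 m·K/W
  R'_calcium silicate = ln(0.0666/0.0521)/(2πk) = 0.2455/(2π·0.0670) = 0.5833 m·K/W
  R'_vermiculite board = ln(0.106/0.0666)/(2πk) = 0.4647/(2π·0.0732) = 1.010 m·K/W
  R'_diatomaceous earth = ln(0.126/0.106)/(2πk) = 0.1728/(2π·0.0899) = 0.3060 m·K/W
  R'_conv,out = 1/(2πr h) = 1/(2π·0.126·22.6) = 0.05589 m·K/W
ΣR = 0.002730 + 0.001139 + 0.5833 + 1.010 + 0.3060 + 0.05589 = 1.959 m·K/W
Q' = ΔT/ΣR = (548 K − 289.3 K)/1.959 = 132.1 W/m
From the inner boundary to the calcium silicate/vermiculite board interface, ΣR_partial = 0.5872 m·K/W.
T_interface = T_in − Q'·ΣR_partial = 548 K − (132.1)(0.5872) = 470 K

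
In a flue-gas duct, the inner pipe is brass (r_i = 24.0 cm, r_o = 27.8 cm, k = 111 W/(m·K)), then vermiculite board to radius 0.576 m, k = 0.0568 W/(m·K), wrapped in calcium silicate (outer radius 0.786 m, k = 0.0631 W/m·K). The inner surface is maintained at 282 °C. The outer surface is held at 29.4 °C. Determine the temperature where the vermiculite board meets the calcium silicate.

T = 99.5 °C

Resistance network (inner→outer):
  R'_brass = ln(0.278/0.240)/(2πk) = 0.1470/(2π·111) = 2.107×10^-4 m·K/W
  R'_vermiculite board = ln(0.576/0.278)/(2πk) = 0.7285/(2π·0.0568) = 2.041 m·K/W
  R'_calcium silicate = ln(0.786/0.576)/(2πk) = 0.3108/(2π·0.0631) = 0.7840 m·K/W
ΣR = 2.107×10^-4 + 2.041 + 0.7840 = 2.825 m·K/W
Q' = ΔT/ΣR = (282 °C − 29.4 °C)/2.825 = 89.42 W/m
From the inner boundary to the vermiculite board/calcium silicate interface, ΣR_partial = 2.041 m·K/W.
T_interface = T_in − Q'·ΣR_partial = 282 °C − (89.42)(2.041) = 99.5 °C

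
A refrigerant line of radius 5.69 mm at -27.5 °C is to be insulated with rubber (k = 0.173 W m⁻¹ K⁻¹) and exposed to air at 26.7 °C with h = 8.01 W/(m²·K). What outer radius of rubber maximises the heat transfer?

For a cylinder, r_cr = k_ins/h = 0.173/8.01 = 0.0216 m = 2.16 cm

r_cr = 2.16 cm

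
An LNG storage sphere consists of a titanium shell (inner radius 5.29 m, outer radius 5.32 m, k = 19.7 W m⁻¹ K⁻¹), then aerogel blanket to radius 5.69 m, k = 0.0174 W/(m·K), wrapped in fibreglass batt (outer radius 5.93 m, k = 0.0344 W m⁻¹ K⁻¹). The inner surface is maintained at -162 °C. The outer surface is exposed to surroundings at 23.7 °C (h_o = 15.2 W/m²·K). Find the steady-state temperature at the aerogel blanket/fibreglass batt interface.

Series thermal resistances, inner to outer:
  R_titanium = (1/5.29 − 1/5.32)/(4πk) = 0.001066/(4π·19.7) = 4.306×10^-6 K/W
  R_aerogel blanket = (1/5.32 − 1/5.69)/(4πk) = 0.01222/(4π·0.0174) = 0.05590 K/W
  R_fibreglass batt = (1/5.69 − 1/5.93)/(4πk) = 0.007113/(4π·0.0344) = 0.01645 K/W
  R_conv,out = 1/(4πr²h) = 1/(4π·5.93²·15.2) = 1.489×10^-4 K/W
ΣR = 4.306×10^-6 + 0.05590 + 0.01645 + 1.489×10^-4 = 0.07250 K/W
Q = ΔT/ΣR = (-162 °C − 23.7 °C)/0.07250 = -2561 W
From the inner boundary to the aerogel blanket/fibreglass batt interface, ΣR_partial = 0.05590 K/W.
T_interface = T_in − Q·ΣR_partial = -162 °C − (-2561)(0.05590) = -18.8 °C

T = -18.8 °C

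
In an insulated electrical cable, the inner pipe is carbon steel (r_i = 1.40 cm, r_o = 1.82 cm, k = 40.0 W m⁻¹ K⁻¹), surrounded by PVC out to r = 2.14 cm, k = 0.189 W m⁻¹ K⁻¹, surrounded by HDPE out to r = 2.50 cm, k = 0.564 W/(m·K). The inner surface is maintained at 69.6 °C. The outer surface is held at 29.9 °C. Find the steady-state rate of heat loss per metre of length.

Treat each layer as a resistance in series:
  R'_carbon steel = ln(0.0182/0.0140)/(2πk) = 0.2624/(2π·40.0) = 0.001044 m·K/W
  R'_PVC = ln(0.0214/0.0182)/(2πk) = 0.1620/(2π·0.189) = 0.1364 m·K/W
  R'_HDPE = ln(0.0250/0.0214)/(2πk) = 0.1555/(2π·0.564) = 0.04388 m·K/W
ΣR = 0.001044 + 0.1364 + 0.04388 = 0.1813 m·K/W
Q' = ΔT/ΣR = (69.6 °C − 29.9 °C)/0.1813 = 219 W/m

Q' = 219 W/m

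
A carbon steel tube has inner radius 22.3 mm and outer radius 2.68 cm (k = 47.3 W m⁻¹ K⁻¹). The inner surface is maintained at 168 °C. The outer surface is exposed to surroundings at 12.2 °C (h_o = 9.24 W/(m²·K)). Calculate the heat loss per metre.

Series thermal resistances, inner to outer:
  R'_carbon steel = ln(0.0268/0.0223)/(2πk) = 0.1838/(2π·47.3) = 6.185×10^-4 m·K/W
  R'_conv,out = 1/(2πr h) = 1/(2π·0.0268·9.24) = 0.6427 m·K/W
ΣR = 6.185×10^-4 + 0.6427 = 0.6433 m·K/W
Q' = ΔT/ΣR = (168 °C − 12.2 °C)/0.6433 = 242 W/m

Q' = 242 W/m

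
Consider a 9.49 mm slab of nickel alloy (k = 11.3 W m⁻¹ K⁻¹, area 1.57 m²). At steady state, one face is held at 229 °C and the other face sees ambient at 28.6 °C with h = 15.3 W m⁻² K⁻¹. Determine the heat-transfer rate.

Q = 4.75 kW

Treat each layer as a resistance in series:
  R_nickel alloy = L/(kA) = 0.00949/(11.3·1.57) = 5.349×10^-4 K/W
  R_conv,out = 1/(hA) = 1/(15.3·1.57) = 0.04163 K/W
ΣR = 5.349×10^-4 + 0.04163 = 0.04216 K/W
Q = ΔT/ΣR = (229 °C − 28.6 °C)/0.04216 = 4750 W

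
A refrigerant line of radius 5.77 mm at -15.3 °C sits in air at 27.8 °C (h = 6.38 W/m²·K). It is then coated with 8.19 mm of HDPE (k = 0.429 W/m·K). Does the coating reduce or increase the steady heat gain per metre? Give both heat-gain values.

increases: 9.97 → 20.4 W/m

Critical radius for a cylinder: r_cr = k/h = 0.0672 m = 6.72 cm.
Outer radius after coating: r₂ = 0.00577 + 0.00819 = 0.01396 m.
Since r₁ < r_cr and r₂ ≤ r_cr, the coating moves toward the maximum at r_cr — heat gain rises.
Bare: R = 1/(2πr₁h) = 4.323 m·K/W; Q = 43.1/4.323 = 9.97 W/m.
Coated: R = R_cond + R_conv = 2.115 m·K/W; Q = 43.1/2.115 = 20.4 W/m.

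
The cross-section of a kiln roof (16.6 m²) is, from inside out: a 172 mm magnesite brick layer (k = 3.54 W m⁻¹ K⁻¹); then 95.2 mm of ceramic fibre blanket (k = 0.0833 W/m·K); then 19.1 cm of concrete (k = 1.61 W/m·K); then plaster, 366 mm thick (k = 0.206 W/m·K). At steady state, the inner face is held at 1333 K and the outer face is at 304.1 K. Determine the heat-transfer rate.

Resistance network (inner→outer):
  R_magnesite brick = L/(kA) = 0.172/(3.54·16.6) = 0.002927 K/W
  R_ceramic fibre blanket = L/(kA) = 0.0952/(0.0833·16.6) = 0.06885 K/W
  R_concrete = L/(kA) = 0.191/(1.61·16.6) = 0.007147 K/W
  R_plaster = L/(kA) = 0.366/(0.206·16.6) = 0.1070 K/W
ΣR = 0.002927 + 0.06885 + 0.007147 + 0.1070 = 0.1859 K/W
Q = ΔT/ΣR = (1333 K − 304.1 K)/0.1859 = 5530 W

Q = 5.53 kW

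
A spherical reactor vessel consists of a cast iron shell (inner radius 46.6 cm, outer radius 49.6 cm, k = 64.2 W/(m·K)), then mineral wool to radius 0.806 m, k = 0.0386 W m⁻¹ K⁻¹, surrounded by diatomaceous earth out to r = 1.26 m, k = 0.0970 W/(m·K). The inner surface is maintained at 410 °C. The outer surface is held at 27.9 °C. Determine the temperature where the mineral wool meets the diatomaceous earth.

T = 99.2 °C

Series thermal resistances, inner to outer:
  R_cast iron = (1/0.466 − 1/0.496)/(4πk) = 0.1298/(4π·64.2) = 1.609×10^-4 K/W
  R_mineral wool = (1/0.496 − 1/0.806)/(4πk) = 0.7754/(4π·0.0386) = 1.599 K/W
  R_diatomaceous earth = (1/0.806 − 1/1.26)/(4πk) = 0.4470/(4π·0.0970) = 0.3667 K/W
ΣR = 1.609×10^-4 + 1.599 + 0.3667 = 1.966 K/W
Q = ΔT/ΣR = (410 °C − 27.9 °C)/1.966 = 194.4 W
From the inner boundary to the mineral wool/diatomaceous earth interface, ΣR_partial = 1.599 K/W.
T_interface = T_in − Q·ΣR_partial = 410 °C − (194.4)(1.599) = 99.2 °C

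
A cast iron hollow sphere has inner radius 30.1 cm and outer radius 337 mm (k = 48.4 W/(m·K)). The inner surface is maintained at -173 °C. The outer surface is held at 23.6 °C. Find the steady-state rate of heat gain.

Q = 337 kW

Q = 4πk·ΔT/(1/r₁ − 1/r₂) = 4π × 48.4 × 196.6 / (1/0.301 − 1/0.337) = 3.37×10^5 W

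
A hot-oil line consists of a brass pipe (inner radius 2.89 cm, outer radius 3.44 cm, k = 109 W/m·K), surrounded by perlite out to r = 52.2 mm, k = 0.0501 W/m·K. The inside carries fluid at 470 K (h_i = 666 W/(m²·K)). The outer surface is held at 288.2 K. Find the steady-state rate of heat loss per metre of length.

Q' = 136 W/m

Resistance network (inner→outer):
  R'_conv,in = 1/(2πr h) = 1/(2π·0.0289·666) = 0.008269 m·K/W
  R'_brass = ln(0.0344/0.0289)/(2πk) = 0.1742/(2π·109) = 2.544×10^-4 m·K/W
  R'_perlite = ln(0.0522/0.0344)/(2πk) = 0.4170/(2π·0.0501) = 1.325 m·K/W
ΣR = 0.008269 + 2.544×10^-4 + 1.325 = 1.334 m·K/W
Q' = ΔT/ΣR = (470 K − 288.2 K)/1.334 = 136 W/m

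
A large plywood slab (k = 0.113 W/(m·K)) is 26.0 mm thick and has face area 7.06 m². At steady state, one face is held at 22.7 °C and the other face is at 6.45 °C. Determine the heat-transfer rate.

Q = 499 W

Q = kA·ΔT/L = 0.113 × 7.06 × |22.7 °C − 6.45 °C| / 0.0260 = 499 W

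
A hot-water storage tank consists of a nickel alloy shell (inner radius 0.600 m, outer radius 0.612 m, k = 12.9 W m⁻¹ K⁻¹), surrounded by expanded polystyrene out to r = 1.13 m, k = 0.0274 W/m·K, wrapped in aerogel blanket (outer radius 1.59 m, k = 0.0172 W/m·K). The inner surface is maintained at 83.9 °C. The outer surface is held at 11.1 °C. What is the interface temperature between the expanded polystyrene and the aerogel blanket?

Resistance network (inner→outer):
  R_nickel alloy = (1/0.600 − 1/0.612)/(4πk) = 0.03268/(4π·12.9) = 2.016×10^-4 K/W
  R_expanded polystyrene = (1/0.612 − 1/1.13)/(4πk) = 0.7490/(4π·0.0274) = 2.175 K/W
  R_aerogel blanket = (1/1.13 − 1/1.59)/(4πk) = 0.2560/(4π·0.0172) = 1.185 K/W
ΣR = 2.016×10^-4 + 2.175 + 1.185 = 3.360 K/W
Q = ΔT/ΣR = (83.9 °C − 11.1 °C)/3.360 = 21.67 W
From the inner boundary to the expanded polystyrene/aerogel blanket interface, ΣR_partial = 2.175 K/W.
T_interface = T_in − Q·ΣR_partial = 83.9 °C − (21.67)(2.175) = 36.8 °C

T = 36.8 °C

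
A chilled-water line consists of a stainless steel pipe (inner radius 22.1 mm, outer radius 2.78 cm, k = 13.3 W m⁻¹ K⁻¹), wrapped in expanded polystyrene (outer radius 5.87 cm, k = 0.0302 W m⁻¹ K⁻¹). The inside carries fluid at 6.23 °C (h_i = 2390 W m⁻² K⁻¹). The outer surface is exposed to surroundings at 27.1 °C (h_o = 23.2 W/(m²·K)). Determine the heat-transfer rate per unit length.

Q' = 5.14 W/m

Treat each layer as a resistance in series:
  R'_conv,in = 1/(2πr h) = 1/(2π·0.0221·2390) = 0.003013 m·K/W
  R'_stainless steel = ln(0.0278/0.0221)/(2πk) = 0.2295/(2π·13.3) = 0.002746 m·K/W
  R'_expanded polystyrene = ln(0.0587/0.0278)/(2πk) = 0.7474/(2π·0.0302) = 3.939 m·K/W
  R'_conv,out = 1/(2πr h) = 1/(2π·0.0587·23.2) = 0.1169 m·K/W
ΣR = 0.003013 + 0.002746 + 3.939 + 0.1169 = 4.062 m·K/W
Q' = ΔT/ΣR = (6.23 °C − 27.1 °C)/4.062 = -5.14 W/m
(Negative Q' ⇒ heat flows inward; heat gain = 5.14 W/m.)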